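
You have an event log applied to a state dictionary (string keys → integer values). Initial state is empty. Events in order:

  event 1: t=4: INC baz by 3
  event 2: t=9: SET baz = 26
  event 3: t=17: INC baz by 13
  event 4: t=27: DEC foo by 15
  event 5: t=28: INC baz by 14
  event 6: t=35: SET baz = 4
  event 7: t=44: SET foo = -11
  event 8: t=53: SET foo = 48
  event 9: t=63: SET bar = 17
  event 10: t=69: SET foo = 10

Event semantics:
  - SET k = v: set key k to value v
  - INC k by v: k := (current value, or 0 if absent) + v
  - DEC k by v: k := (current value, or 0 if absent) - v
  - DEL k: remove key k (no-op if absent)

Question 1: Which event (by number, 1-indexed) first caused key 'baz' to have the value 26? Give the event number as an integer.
Answer: 2

Derivation:
Looking for first event where baz becomes 26:
  event 1: baz = 3
  event 2: baz 3 -> 26  <-- first match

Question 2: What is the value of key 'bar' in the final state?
Answer: 17

Derivation:
Track key 'bar' through all 10 events:
  event 1 (t=4: INC baz by 3): bar unchanged
  event 2 (t=9: SET baz = 26): bar unchanged
  event 3 (t=17: INC baz by 13): bar unchanged
  event 4 (t=27: DEC foo by 15): bar unchanged
  event 5 (t=28: INC baz by 14): bar unchanged
  event 6 (t=35: SET baz = 4): bar unchanged
  event 7 (t=44: SET foo = -11): bar unchanged
  event 8 (t=53: SET foo = 48): bar unchanged
  event 9 (t=63: SET bar = 17): bar (absent) -> 17
  event 10 (t=69: SET foo = 10): bar unchanged
Final: bar = 17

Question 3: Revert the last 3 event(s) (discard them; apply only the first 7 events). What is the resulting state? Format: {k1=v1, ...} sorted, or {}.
Keep first 7 events (discard last 3):
  after event 1 (t=4: INC baz by 3): {baz=3}
  after event 2 (t=9: SET baz = 26): {baz=26}
  after event 3 (t=17: INC baz by 13): {baz=39}
  after event 4 (t=27: DEC foo by 15): {baz=39, foo=-15}
  after event 5 (t=28: INC baz by 14): {baz=53, foo=-15}
  after event 6 (t=35: SET baz = 4): {baz=4, foo=-15}
  after event 7 (t=44: SET foo = -11): {baz=4, foo=-11}

Answer: {baz=4, foo=-11}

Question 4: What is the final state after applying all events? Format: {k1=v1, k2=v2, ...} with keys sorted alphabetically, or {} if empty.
  after event 1 (t=4: INC baz by 3): {baz=3}
  after event 2 (t=9: SET baz = 26): {baz=26}
  after event 3 (t=17: INC baz by 13): {baz=39}
  after event 4 (t=27: DEC foo by 15): {baz=39, foo=-15}
  after event 5 (t=28: INC baz by 14): {baz=53, foo=-15}
  after event 6 (t=35: SET baz = 4): {baz=4, foo=-15}
  after event 7 (t=44: SET foo = -11): {baz=4, foo=-11}
  after event 8 (t=53: SET foo = 48): {baz=4, foo=48}
  after event 9 (t=63: SET bar = 17): {bar=17, baz=4, foo=48}
  after event 10 (t=69: SET foo = 10): {bar=17, baz=4, foo=10}

Answer: {bar=17, baz=4, foo=10}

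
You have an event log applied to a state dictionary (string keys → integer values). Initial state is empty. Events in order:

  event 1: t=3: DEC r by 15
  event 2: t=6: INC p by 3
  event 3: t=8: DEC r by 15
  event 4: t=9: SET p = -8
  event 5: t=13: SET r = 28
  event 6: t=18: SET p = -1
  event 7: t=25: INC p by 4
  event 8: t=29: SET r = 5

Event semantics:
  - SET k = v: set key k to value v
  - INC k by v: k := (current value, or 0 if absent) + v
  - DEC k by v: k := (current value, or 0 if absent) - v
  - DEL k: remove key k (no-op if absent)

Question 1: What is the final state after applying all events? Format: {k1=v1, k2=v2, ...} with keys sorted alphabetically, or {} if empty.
  after event 1 (t=3: DEC r by 15): {r=-15}
  after event 2 (t=6: INC p by 3): {p=3, r=-15}
  after event 3 (t=8: DEC r by 15): {p=3, r=-30}
  after event 4 (t=9: SET p = -8): {p=-8, r=-30}
  after event 5 (t=13: SET r = 28): {p=-8, r=28}
  after event 6 (t=18: SET p = -1): {p=-1, r=28}
  after event 7 (t=25: INC p by 4): {p=3, r=28}
  after event 8 (t=29: SET r = 5): {p=3, r=5}

Answer: {p=3, r=5}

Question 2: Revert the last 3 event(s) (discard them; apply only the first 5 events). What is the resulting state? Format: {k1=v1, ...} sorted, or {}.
Keep first 5 events (discard last 3):
  after event 1 (t=3: DEC r by 15): {r=-15}
  after event 2 (t=6: INC p by 3): {p=3, r=-15}
  after event 3 (t=8: DEC r by 15): {p=3, r=-30}
  after event 4 (t=9: SET p = -8): {p=-8, r=-30}
  after event 5 (t=13: SET r = 28): {p=-8, r=28}

Answer: {p=-8, r=28}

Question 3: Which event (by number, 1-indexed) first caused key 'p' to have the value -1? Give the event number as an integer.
Looking for first event where p becomes -1:
  event 2: p = 3
  event 3: p = 3
  event 4: p = -8
  event 5: p = -8
  event 6: p -8 -> -1  <-- first match

Answer: 6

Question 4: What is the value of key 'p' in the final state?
Answer: 3

Derivation:
Track key 'p' through all 8 events:
  event 1 (t=3: DEC r by 15): p unchanged
  event 2 (t=6: INC p by 3): p (absent) -> 3
  event 3 (t=8: DEC r by 15): p unchanged
  event 4 (t=9: SET p = -8): p 3 -> -8
  event 5 (t=13: SET r = 28): p unchanged
  event 6 (t=18: SET p = -1): p -8 -> -1
  event 7 (t=25: INC p by 4): p -1 -> 3
  event 8 (t=29: SET r = 5): p unchanged
Final: p = 3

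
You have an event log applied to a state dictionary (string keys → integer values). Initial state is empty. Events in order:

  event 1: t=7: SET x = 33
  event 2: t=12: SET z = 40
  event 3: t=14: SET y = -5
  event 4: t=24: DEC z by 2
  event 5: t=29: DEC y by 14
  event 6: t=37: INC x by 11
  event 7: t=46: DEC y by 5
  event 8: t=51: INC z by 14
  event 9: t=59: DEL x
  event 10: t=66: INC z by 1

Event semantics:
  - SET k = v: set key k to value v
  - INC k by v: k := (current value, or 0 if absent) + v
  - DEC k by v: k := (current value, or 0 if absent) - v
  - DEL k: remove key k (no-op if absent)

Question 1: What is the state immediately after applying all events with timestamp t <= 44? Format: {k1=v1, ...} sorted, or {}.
Apply events with t <= 44 (6 events):
  after event 1 (t=7: SET x = 33): {x=33}
  after event 2 (t=12: SET z = 40): {x=33, z=40}
  after event 3 (t=14: SET y = -5): {x=33, y=-5, z=40}
  after event 4 (t=24: DEC z by 2): {x=33, y=-5, z=38}
  after event 5 (t=29: DEC y by 14): {x=33, y=-19, z=38}
  after event 6 (t=37: INC x by 11): {x=44, y=-19, z=38}

Answer: {x=44, y=-19, z=38}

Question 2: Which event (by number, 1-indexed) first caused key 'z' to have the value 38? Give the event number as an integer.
Answer: 4

Derivation:
Looking for first event where z becomes 38:
  event 2: z = 40
  event 3: z = 40
  event 4: z 40 -> 38  <-- first match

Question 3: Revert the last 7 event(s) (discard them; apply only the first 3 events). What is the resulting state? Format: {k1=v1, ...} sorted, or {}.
Answer: {x=33, y=-5, z=40}

Derivation:
Keep first 3 events (discard last 7):
  after event 1 (t=7: SET x = 33): {x=33}
  after event 2 (t=12: SET z = 40): {x=33, z=40}
  after event 3 (t=14: SET y = -5): {x=33, y=-5, z=40}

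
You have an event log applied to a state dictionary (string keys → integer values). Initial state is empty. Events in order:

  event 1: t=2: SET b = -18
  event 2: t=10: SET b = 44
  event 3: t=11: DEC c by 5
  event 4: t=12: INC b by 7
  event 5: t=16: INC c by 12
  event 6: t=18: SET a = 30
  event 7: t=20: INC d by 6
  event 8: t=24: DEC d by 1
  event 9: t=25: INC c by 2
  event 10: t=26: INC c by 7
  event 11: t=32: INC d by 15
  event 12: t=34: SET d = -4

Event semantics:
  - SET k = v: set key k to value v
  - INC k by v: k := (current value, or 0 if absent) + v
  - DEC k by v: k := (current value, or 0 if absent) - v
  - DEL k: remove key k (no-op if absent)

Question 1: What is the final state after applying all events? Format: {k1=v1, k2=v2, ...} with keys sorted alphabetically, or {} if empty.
  after event 1 (t=2: SET b = -18): {b=-18}
  after event 2 (t=10: SET b = 44): {b=44}
  after event 3 (t=11: DEC c by 5): {b=44, c=-5}
  after event 4 (t=12: INC b by 7): {b=51, c=-5}
  after event 5 (t=16: INC c by 12): {b=51, c=7}
  after event 6 (t=18: SET a = 30): {a=30, b=51, c=7}
  after event 7 (t=20: INC d by 6): {a=30, b=51, c=7, d=6}
  after event 8 (t=24: DEC d by 1): {a=30, b=51, c=7, d=5}
  after event 9 (t=25: INC c by 2): {a=30, b=51, c=9, d=5}
  after event 10 (t=26: INC c by 7): {a=30, b=51, c=16, d=5}
  after event 11 (t=32: INC d by 15): {a=30, b=51, c=16, d=20}
  after event 12 (t=34: SET d = -4): {a=30, b=51, c=16, d=-4}

Answer: {a=30, b=51, c=16, d=-4}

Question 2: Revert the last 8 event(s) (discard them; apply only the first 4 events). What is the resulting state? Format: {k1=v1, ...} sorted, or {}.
Answer: {b=51, c=-5}

Derivation:
Keep first 4 events (discard last 8):
  after event 1 (t=2: SET b = -18): {b=-18}
  after event 2 (t=10: SET b = 44): {b=44}
  after event 3 (t=11: DEC c by 5): {b=44, c=-5}
  after event 4 (t=12: INC b by 7): {b=51, c=-5}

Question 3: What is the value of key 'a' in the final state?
Track key 'a' through all 12 events:
  event 1 (t=2: SET b = -18): a unchanged
  event 2 (t=10: SET b = 44): a unchanged
  event 3 (t=11: DEC c by 5): a unchanged
  event 4 (t=12: INC b by 7): a unchanged
  event 5 (t=16: INC c by 12): a unchanged
  event 6 (t=18: SET a = 30): a (absent) -> 30
  event 7 (t=20: INC d by 6): a unchanged
  event 8 (t=24: DEC d by 1): a unchanged
  event 9 (t=25: INC c by 2): a unchanged
  event 10 (t=26: INC c by 7): a unchanged
  event 11 (t=32: INC d by 15): a unchanged
  event 12 (t=34: SET d = -4): a unchanged
Final: a = 30

Answer: 30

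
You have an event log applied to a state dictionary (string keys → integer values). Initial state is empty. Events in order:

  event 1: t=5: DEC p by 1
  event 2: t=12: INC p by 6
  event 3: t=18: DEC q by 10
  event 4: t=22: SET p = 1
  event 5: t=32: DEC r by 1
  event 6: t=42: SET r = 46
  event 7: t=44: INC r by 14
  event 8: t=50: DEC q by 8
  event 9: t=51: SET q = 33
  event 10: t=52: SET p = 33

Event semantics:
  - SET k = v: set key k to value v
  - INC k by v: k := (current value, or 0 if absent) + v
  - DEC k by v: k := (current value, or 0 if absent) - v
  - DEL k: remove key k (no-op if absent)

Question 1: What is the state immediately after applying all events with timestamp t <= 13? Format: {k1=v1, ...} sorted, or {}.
Answer: {p=5}

Derivation:
Apply events with t <= 13 (2 events):
  after event 1 (t=5: DEC p by 1): {p=-1}
  after event 2 (t=12: INC p by 6): {p=5}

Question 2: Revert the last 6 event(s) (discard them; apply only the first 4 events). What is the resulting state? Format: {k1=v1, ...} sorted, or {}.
Keep first 4 events (discard last 6):
  after event 1 (t=5: DEC p by 1): {p=-1}
  after event 2 (t=12: INC p by 6): {p=5}
  after event 3 (t=18: DEC q by 10): {p=5, q=-10}
  after event 4 (t=22: SET p = 1): {p=1, q=-10}

Answer: {p=1, q=-10}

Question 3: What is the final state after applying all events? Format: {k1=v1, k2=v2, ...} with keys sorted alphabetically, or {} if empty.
  after event 1 (t=5: DEC p by 1): {p=-1}
  after event 2 (t=12: INC p by 6): {p=5}
  after event 3 (t=18: DEC q by 10): {p=5, q=-10}
  after event 4 (t=22: SET p = 1): {p=1, q=-10}
  after event 5 (t=32: DEC r by 1): {p=1, q=-10, r=-1}
  after event 6 (t=42: SET r = 46): {p=1, q=-10, r=46}
  after event 7 (t=44: INC r by 14): {p=1, q=-10, r=60}
  after event 8 (t=50: DEC q by 8): {p=1, q=-18, r=60}
  after event 9 (t=51: SET q = 33): {p=1, q=33, r=60}
  after event 10 (t=52: SET p = 33): {p=33, q=33, r=60}

Answer: {p=33, q=33, r=60}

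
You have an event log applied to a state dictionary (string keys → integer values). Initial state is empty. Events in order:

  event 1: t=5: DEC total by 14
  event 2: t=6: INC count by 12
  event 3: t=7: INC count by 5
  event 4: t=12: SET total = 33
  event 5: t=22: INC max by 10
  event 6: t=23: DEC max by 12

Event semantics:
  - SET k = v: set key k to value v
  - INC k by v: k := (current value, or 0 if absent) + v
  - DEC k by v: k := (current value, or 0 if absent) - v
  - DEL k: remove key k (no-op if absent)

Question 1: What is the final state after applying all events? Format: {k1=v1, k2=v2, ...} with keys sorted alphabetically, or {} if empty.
  after event 1 (t=5: DEC total by 14): {total=-14}
  after event 2 (t=6: INC count by 12): {count=12, total=-14}
  after event 3 (t=7: INC count by 5): {count=17, total=-14}
  after event 4 (t=12: SET total = 33): {count=17, total=33}
  after event 5 (t=22: INC max by 10): {count=17, max=10, total=33}
  after event 6 (t=23: DEC max by 12): {count=17, max=-2, total=33}

Answer: {count=17, max=-2, total=33}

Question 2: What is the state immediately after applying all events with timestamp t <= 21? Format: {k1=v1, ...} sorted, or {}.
Apply events with t <= 21 (4 events):
  after event 1 (t=5: DEC total by 14): {total=-14}
  after event 2 (t=6: INC count by 12): {count=12, total=-14}
  after event 3 (t=7: INC count by 5): {count=17, total=-14}
  after event 4 (t=12: SET total = 33): {count=17, total=33}

Answer: {count=17, total=33}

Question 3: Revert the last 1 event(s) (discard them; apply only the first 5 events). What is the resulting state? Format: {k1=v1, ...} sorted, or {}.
Answer: {count=17, max=10, total=33}

Derivation:
Keep first 5 events (discard last 1):
  after event 1 (t=5: DEC total by 14): {total=-14}
  after event 2 (t=6: INC count by 12): {count=12, total=-14}
  after event 3 (t=7: INC count by 5): {count=17, total=-14}
  after event 4 (t=12: SET total = 33): {count=17, total=33}
  after event 5 (t=22: INC max by 10): {count=17, max=10, total=33}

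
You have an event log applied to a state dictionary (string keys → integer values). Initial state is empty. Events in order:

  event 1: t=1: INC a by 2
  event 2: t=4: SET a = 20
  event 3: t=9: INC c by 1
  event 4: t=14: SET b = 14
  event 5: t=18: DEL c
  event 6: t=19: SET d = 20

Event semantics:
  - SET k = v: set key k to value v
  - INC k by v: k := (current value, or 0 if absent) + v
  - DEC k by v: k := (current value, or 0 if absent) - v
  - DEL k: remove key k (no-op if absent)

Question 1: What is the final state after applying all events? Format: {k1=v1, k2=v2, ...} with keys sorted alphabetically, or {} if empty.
Answer: {a=20, b=14, d=20}

Derivation:
  after event 1 (t=1: INC a by 2): {a=2}
  after event 2 (t=4: SET a = 20): {a=20}
  after event 3 (t=9: INC c by 1): {a=20, c=1}
  after event 4 (t=14: SET b = 14): {a=20, b=14, c=1}
  after event 5 (t=18: DEL c): {a=20, b=14}
  after event 6 (t=19: SET d = 20): {a=20, b=14, d=20}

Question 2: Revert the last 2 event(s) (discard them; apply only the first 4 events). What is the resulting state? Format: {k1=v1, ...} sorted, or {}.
Keep first 4 events (discard last 2):
  after event 1 (t=1: INC a by 2): {a=2}
  after event 2 (t=4: SET a = 20): {a=20}
  after event 3 (t=9: INC c by 1): {a=20, c=1}
  after event 4 (t=14: SET b = 14): {a=20, b=14, c=1}

Answer: {a=20, b=14, c=1}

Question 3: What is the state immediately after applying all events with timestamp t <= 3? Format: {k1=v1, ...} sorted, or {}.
Answer: {a=2}

Derivation:
Apply events with t <= 3 (1 events):
  after event 1 (t=1: INC a by 2): {a=2}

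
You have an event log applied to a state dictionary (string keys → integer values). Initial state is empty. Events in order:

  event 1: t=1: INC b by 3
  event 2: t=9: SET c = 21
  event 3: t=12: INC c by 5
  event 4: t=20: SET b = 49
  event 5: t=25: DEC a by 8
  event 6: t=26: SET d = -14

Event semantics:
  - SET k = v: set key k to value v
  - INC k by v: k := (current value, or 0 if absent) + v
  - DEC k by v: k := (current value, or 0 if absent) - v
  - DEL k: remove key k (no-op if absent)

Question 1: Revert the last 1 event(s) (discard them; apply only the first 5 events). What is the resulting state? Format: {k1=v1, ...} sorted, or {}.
Keep first 5 events (discard last 1):
  after event 1 (t=1: INC b by 3): {b=3}
  after event 2 (t=9: SET c = 21): {b=3, c=21}
  after event 3 (t=12: INC c by 5): {b=3, c=26}
  after event 4 (t=20: SET b = 49): {b=49, c=26}
  after event 5 (t=25: DEC a by 8): {a=-8, b=49, c=26}

Answer: {a=-8, b=49, c=26}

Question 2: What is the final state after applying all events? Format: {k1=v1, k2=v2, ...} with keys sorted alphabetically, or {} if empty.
Answer: {a=-8, b=49, c=26, d=-14}

Derivation:
  after event 1 (t=1: INC b by 3): {b=3}
  after event 2 (t=9: SET c = 21): {b=3, c=21}
  after event 3 (t=12: INC c by 5): {b=3, c=26}
  after event 4 (t=20: SET b = 49): {b=49, c=26}
  after event 5 (t=25: DEC a by 8): {a=-8, b=49, c=26}
  after event 6 (t=26: SET d = -14): {a=-8, b=49, c=26, d=-14}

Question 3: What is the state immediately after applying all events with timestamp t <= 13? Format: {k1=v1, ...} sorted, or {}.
Apply events with t <= 13 (3 events):
  after event 1 (t=1: INC b by 3): {b=3}
  after event 2 (t=9: SET c = 21): {b=3, c=21}
  after event 3 (t=12: INC c by 5): {b=3, c=26}

Answer: {b=3, c=26}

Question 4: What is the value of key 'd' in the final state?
Track key 'd' through all 6 events:
  event 1 (t=1: INC b by 3): d unchanged
  event 2 (t=9: SET c = 21): d unchanged
  event 3 (t=12: INC c by 5): d unchanged
  event 4 (t=20: SET b = 49): d unchanged
  event 5 (t=25: DEC a by 8): d unchanged
  event 6 (t=26: SET d = -14): d (absent) -> -14
Final: d = -14

Answer: -14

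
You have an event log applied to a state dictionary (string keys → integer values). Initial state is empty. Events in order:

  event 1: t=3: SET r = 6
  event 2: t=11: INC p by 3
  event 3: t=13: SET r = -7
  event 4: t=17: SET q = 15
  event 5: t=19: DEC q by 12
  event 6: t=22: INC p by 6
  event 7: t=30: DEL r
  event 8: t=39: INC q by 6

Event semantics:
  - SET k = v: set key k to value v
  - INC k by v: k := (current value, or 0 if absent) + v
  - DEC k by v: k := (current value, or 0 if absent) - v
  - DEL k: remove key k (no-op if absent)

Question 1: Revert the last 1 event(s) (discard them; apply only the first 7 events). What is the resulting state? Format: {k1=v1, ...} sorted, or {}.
Answer: {p=9, q=3}

Derivation:
Keep first 7 events (discard last 1):
  after event 1 (t=3: SET r = 6): {r=6}
  after event 2 (t=11: INC p by 3): {p=3, r=6}
  after event 3 (t=13: SET r = -7): {p=3, r=-7}
  after event 4 (t=17: SET q = 15): {p=3, q=15, r=-7}
  after event 5 (t=19: DEC q by 12): {p=3, q=3, r=-7}
  after event 6 (t=22: INC p by 6): {p=9, q=3, r=-7}
  after event 7 (t=30: DEL r): {p=9, q=3}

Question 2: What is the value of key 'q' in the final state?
Track key 'q' through all 8 events:
  event 1 (t=3: SET r = 6): q unchanged
  event 2 (t=11: INC p by 3): q unchanged
  event 3 (t=13: SET r = -7): q unchanged
  event 4 (t=17: SET q = 15): q (absent) -> 15
  event 5 (t=19: DEC q by 12): q 15 -> 3
  event 6 (t=22: INC p by 6): q unchanged
  event 7 (t=30: DEL r): q unchanged
  event 8 (t=39: INC q by 6): q 3 -> 9
Final: q = 9

Answer: 9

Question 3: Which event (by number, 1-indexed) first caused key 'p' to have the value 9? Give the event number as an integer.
Looking for first event where p becomes 9:
  event 2: p = 3
  event 3: p = 3
  event 4: p = 3
  event 5: p = 3
  event 6: p 3 -> 9  <-- first match

Answer: 6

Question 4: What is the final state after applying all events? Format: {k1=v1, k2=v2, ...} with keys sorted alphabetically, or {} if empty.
  after event 1 (t=3: SET r = 6): {r=6}
  after event 2 (t=11: INC p by 3): {p=3, r=6}
  after event 3 (t=13: SET r = -7): {p=3, r=-7}
  after event 4 (t=17: SET q = 15): {p=3, q=15, r=-7}
  after event 5 (t=19: DEC q by 12): {p=3, q=3, r=-7}
  after event 6 (t=22: INC p by 6): {p=9, q=3, r=-7}
  after event 7 (t=30: DEL r): {p=9, q=3}
  after event 8 (t=39: INC q by 6): {p=9, q=9}

Answer: {p=9, q=9}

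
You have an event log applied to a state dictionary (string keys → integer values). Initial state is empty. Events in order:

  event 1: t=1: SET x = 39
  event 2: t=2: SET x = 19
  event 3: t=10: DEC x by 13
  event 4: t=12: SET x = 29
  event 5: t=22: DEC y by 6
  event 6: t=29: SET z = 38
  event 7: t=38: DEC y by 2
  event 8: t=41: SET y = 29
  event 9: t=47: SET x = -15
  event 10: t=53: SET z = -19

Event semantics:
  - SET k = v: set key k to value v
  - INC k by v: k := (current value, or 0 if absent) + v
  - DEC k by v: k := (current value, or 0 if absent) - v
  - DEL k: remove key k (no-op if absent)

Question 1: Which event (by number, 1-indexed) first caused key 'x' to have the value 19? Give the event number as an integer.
Looking for first event where x becomes 19:
  event 1: x = 39
  event 2: x 39 -> 19  <-- first match

Answer: 2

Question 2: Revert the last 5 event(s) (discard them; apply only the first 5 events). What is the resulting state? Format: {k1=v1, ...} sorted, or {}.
Answer: {x=29, y=-6}

Derivation:
Keep first 5 events (discard last 5):
  after event 1 (t=1: SET x = 39): {x=39}
  after event 2 (t=2: SET x = 19): {x=19}
  after event 3 (t=10: DEC x by 13): {x=6}
  after event 4 (t=12: SET x = 29): {x=29}
  after event 5 (t=22: DEC y by 6): {x=29, y=-6}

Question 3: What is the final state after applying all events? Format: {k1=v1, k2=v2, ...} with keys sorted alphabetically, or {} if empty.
Answer: {x=-15, y=29, z=-19}

Derivation:
  after event 1 (t=1: SET x = 39): {x=39}
  after event 2 (t=2: SET x = 19): {x=19}
  after event 3 (t=10: DEC x by 13): {x=6}
  after event 4 (t=12: SET x = 29): {x=29}
  after event 5 (t=22: DEC y by 6): {x=29, y=-6}
  after event 6 (t=29: SET z = 38): {x=29, y=-6, z=38}
  after event 7 (t=38: DEC y by 2): {x=29, y=-8, z=38}
  after event 8 (t=41: SET y = 29): {x=29, y=29, z=38}
  after event 9 (t=47: SET x = -15): {x=-15, y=29, z=38}
  after event 10 (t=53: SET z = -19): {x=-15, y=29, z=-19}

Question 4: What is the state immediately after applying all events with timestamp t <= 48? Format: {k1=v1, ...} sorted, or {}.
Answer: {x=-15, y=29, z=38}

Derivation:
Apply events with t <= 48 (9 events):
  after event 1 (t=1: SET x = 39): {x=39}
  after event 2 (t=2: SET x = 19): {x=19}
  after event 3 (t=10: DEC x by 13): {x=6}
  after event 4 (t=12: SET x = 29): {x=29}
  after event 5 (t=22: DEC y by 6): {x=29, y=-6}
  after event 6 (t=29: SET z = 38): {x=29, y=-6, z=38}
  after event 7 (t=38: DEC y by 2): {x=29, y=-8, z=38}
  after event 8 (t=41: SET y = 29): {x=29, y=29, z=38}
  after event 9 (t=47: SET x = -15): {x=-15, y=29, z=38}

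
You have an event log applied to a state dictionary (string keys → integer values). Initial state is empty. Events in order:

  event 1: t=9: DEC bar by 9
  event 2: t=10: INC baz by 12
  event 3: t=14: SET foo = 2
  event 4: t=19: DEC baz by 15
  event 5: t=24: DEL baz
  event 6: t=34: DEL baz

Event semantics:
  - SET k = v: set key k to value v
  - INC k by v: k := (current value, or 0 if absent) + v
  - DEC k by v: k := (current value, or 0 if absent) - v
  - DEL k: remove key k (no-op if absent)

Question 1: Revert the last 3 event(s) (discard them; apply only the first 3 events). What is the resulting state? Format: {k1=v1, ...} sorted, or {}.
Answer: {bar=-9, baz=12, foo=2}

Derivation:
Keep first 3 events (discard last 3):
  after event 1 (t=9: DEC bar by 9): {bar=-9}
  after event 2 (t=10: INC baz by 12): {bar=-9, baz=12}
  after event 3 (t=14: SET foo = 2): {bar=-9, baz=12, foo=2}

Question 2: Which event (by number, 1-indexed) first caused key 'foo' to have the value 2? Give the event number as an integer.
Answer: 3

Derivation:
Looking for first event where foo becomes 2:
  event 3: foo (absent) -> 2  <-- first match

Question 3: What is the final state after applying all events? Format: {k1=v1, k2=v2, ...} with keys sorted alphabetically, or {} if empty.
Answer: {bar=-9, foo=2}

Derivation:
  after event 1 (t=9: DEC bar by 9): {bar=-9}
  after event 2 (t=10: INC baz by 12): {bar=-9, baz=12}
  after event 3 (t=14: SET foo = 2): {bar=-9, baz=12, foo=2}
  after event 4 (t=19: DEC baz by 15): {bar=-9, baz=-3, foo=2}
  after event 5 (t=24: DEL baz): {bar=-9, foo=2}
  after event 6 (t=34: DEL baz): {bar=-9, foo=2}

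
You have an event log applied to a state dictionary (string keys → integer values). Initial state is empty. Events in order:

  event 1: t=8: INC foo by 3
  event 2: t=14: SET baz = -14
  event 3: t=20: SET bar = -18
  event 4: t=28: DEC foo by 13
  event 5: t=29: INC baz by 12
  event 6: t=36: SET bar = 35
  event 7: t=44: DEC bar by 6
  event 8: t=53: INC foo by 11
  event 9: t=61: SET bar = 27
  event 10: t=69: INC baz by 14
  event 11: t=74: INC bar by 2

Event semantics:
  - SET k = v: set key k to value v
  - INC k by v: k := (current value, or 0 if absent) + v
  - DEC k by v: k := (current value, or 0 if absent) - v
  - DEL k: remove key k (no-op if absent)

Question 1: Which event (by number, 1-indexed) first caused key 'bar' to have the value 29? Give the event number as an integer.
Answer: 7

Derivation:
Looking for first event where bar becomes 29:
  event 3: bar = -18
  event 4: bar = -18
  event 5: bar = -18
  event 6: bar = 35
  event 7: bar 35 -> 29  <-- first match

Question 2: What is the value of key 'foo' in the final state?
Track key 'foo' through all 11 events:
  event 1 (t=8: INC foo by 3): foo (absent) -> 3
  event 2 (t=14: SET baz = -14): foo unchanged
  event 3 (t=20: SET bar = -18): foo unchanged
  event 4 (t=28: DEC foo by 13): foo 3 -> -10
  event 5 (t=29: INC baz by 12): foo unchanged
  event 6 (t=36: SET bar = 35): foo unchanged
  event 7 (t=44: DEC bar by 6): foo unchanged
  event 8 (t=53: INC foo by 11): foo -10 -> 1
  event 9 (t=61: SET bar = 27): foo unchanged
  event 10 (t=69: INC baz by 14): foo unchanged
  event 11 (t=74: INC bar by 2): foo unchanged
Final: foo = 1

Answer: 1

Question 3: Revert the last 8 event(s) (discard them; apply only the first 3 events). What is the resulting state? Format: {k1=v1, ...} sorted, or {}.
Answer: {bar=-18, baz=-14, foo=3}

Derivation:
Keep first 3 events (discard last 8):
  after event 1 (t=8: INC foo by 3): {foo=3}
  after event 2 (t=14: SET baz = -14): {baz=-14, foo=3}
  after event 3 (t=20: SET bar = -18): {bar=-18, baz=-14, foo=3}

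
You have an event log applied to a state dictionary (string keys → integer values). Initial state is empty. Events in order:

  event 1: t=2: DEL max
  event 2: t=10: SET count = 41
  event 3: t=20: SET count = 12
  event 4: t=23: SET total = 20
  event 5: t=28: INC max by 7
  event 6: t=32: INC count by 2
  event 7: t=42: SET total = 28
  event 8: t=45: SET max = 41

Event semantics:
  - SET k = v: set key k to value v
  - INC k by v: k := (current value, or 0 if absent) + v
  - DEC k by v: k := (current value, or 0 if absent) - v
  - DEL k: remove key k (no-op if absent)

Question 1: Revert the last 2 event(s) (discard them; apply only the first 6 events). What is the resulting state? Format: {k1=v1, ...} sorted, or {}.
Answer: {count=14, max=7, total=20}

Derivation:
Keep first 6 events (discard last 2):
  after event 1 (t=2: DEL max): {}
  after event 2 (t=10: SET count = 41): {count=41}
  after event 3 (t=20: SET count = 12): {count=12}
  after event 4 (t=23: SET total = 20): {count=12, total=20}
  after event 5 (t=28: INC max by 7): {count=12, max=7, total=20}
  after event 6 (t=32: INC count by 2): {count=14, max=7, total=20}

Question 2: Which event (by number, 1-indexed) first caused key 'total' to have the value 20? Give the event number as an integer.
Answer: 4

Derivation:
Looking for first event where total becomes 20:
  event 4: total (absent) -> 20  <-- first match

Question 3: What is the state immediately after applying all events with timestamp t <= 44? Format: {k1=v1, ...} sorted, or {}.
Answer: {count=14, max=7, total=28}

Derivation:
Apply events with t <= 44 (7 events):
  after event 1 (t=2: DEL max): {}
  after event 2 (t=10: SET count = 41): {count=41}
  after event 3 (t=20: SET count = 12): {count=12}
  after event 4 (t=23: SET total = 20): {count=12, total=20}
  after event 5 (t=28: INC max by 7): {count=12, max=7, total=20}
  after event 6 (t=32: INC count by 2): {count=14, max=7, total=20}
  after event 7 (t=42: SET total = 28): {count=14, max=7, total=28}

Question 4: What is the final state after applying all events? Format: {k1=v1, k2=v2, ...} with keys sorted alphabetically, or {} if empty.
  after event 1 (t=2: DEL max): {}
  after event 2 (t=10: SET count = 41): {count=41}
  after event 3 (t=20: SET count = 12): {count=12}
  after event 4 (t=23: SET total = 20): {count=12, total=20}
  after event 5 (t=28: INC max by 7): {count=12, max=7, total=20}
  after event 6 (t=32: INC count by 2): {count=14, max=7, total=20}
  after event 7 (t=42: SET total = 28): {count=14, max=7, total=28}
  after event 8 (t=45: SET max = 41): {count=14, max=41, total=28}

Answer: {count=14, max=41, total=28}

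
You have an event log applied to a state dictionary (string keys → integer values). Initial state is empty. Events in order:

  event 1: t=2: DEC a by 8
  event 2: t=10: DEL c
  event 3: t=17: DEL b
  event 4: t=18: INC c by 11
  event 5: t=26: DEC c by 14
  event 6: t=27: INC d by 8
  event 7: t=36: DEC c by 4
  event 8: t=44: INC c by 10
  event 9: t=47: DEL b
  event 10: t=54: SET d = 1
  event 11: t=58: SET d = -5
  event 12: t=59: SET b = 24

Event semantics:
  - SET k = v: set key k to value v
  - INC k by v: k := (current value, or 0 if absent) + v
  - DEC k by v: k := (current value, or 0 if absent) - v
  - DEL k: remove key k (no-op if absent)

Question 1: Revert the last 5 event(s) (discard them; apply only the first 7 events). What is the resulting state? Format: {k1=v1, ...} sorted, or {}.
Answer: {a=-8, c=-7, d=8}

Derivation:
Keep first 7 events (discard last 5):
  after event 1 (t=2: DEC a by 8): {a=-8}
  after event 2 (t=10: DEL c): {a=-8}
  after event 3 (t=17: DEL b): {a=-8}
  after event 4 (t=18: INC c by 11): {a=-8, c=11}
  after event 5 (t=26: DEC c by 14): {a=-8, c=-3}
  after event 6 (t=27: INC d by 8): {a=-8, c=-3, d=8}
  after event 7 (t=36: DEC c by 4): {a=-8, c=-7, d=8}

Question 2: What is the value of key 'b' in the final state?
Track key 'b' through all 12 events:
  event 1 (t=2: DEC a by 8): b unchanged
  event 2 (t=10: DEL c): b unchanged
  event 3 (t=17: DEL b): b (absent) -> (absent)
  event 4 (t=18: INC c by 11): b unchanged
  event 5 (t=26: DEC c by 14): b unchanged
  event 6 (t=27: INC d by 8): b unchanged
  event 7 (t=36: DEC c by 4): b unchanged
  event 8 (t=44: INC c by 10): b unchanged
  event 9 (t=47: DEL b): b (absent) -> (absent)
  event 10 (t=54: SET d = 1): b unchanged
  event 11 (t=58: SET d = -5): b unchanged
  event 12 (t=59: SET b = 24): b (absent) -> 24
Final: b = 24

Answer: 24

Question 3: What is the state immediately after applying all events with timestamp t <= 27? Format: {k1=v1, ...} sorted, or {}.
Answer: {a=-8, c=-3, d=8}

Derivation:
Apply events with t <= 27 (6 events):
  after event 1 (t=2: DEC a by 8): {a=-8}
  after event 2 (t=10: DEL c): {a=-8}
  after event 3 (t=17: DEL b): {a=-8}
  after event 4 (t=18: INC c by 11): {a=-8, c=11}
  after event 5 (t=26: DEC c by 14): {a=-8, c=-3}
  after event 6 (t=27: INC d by 8): {a=-8, c=-3, d=8}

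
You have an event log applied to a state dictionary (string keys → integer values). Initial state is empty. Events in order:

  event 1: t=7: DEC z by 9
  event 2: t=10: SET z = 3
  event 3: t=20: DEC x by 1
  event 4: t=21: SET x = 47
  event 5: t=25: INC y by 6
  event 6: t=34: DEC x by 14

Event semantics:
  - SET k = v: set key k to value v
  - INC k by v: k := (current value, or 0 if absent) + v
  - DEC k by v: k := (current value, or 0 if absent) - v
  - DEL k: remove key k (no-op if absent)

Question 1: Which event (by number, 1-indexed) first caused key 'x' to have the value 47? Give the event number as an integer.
Looking for first event where x becomes 47:
  event 3: x = -1
  event 4: x -1 -> 47  <-- first match

Answer: 4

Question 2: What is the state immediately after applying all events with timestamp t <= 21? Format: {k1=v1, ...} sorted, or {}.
Answer: {x=47, z=3}

Derivation:
Apply events with t <= 21 (4 events):
  after event 1 (t=7: DEC z by 9): {z=-9}
  after event 2 (t=10: SET z = 3): {z=3}
  after event 3 (t=20: DEC x by 1): {x=-1, z=3}
  after event 4 (t=21: SET x = 47): {x=47, z=3}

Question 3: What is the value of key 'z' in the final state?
Track key 'z' through all 6 events:
  event 1 (t=7: DEC z by 9): z (absent) -> -9
  event 2 (t=10: SET z = 3): z -9 -> 3
  event 3 (t=20: DEC x by 1): z unchanged
  event 4 (t=21: SET x = 47): z unchanged
  event 5 (t=25: INC y by 6): z unchanged
  event 6 (t=34: DEC x by 14): z unchanged
Final: z = 3

Answer: 3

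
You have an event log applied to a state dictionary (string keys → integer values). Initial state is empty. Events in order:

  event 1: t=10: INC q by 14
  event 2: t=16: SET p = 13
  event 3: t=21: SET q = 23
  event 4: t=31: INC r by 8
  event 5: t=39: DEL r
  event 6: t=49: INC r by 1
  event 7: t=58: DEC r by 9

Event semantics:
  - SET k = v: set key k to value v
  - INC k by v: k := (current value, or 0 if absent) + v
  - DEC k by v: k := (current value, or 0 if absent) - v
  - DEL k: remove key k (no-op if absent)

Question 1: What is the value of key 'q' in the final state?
Track key 'q' through all 7 events:
  event 1 (t=10: INC q by 14): q (absent) -> 14
  event 2 (t=16: SET p = 13): q unchanged
  event 3 (t=21: SET q = 23): q 14 -> 23
  event 4 (t=31: INC r by 8): q unchanged
  event 5 (t=39: DEL r): q unchanged
  event 6 (t=49: INC r by 1): q unchanged
  event 7 (t=58: DEC r by 9): q unchanged
Final: q = 23

Answer: 23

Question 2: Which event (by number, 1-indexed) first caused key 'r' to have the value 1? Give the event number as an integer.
Answer: 6

Derivation:
Looking for first event where r becomes 1:
  event 4: r = 8
  event 5: r = (absent)
  event 6: r (absent) -> 1  <-- first match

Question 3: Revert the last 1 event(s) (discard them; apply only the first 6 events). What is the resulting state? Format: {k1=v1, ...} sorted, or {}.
Answer: {p=13, q=23, r=1}

Derivation:
Keep first 6 events (discard last 1):
  after event 1 (t=10: INC q by 14): {q=14}
  after event 2 (t=16: SET p = 13): {p=13, q=14}
  after event 3 (t=21: SET q = 23): {p=13, q=23}
  after event 4 (t=31: INC r by 8): {p=13, q=23, r=8}
  after event 5 (t=39: DEL r): {p=13, q=23}
  after event 6 (t=49: INC r by 1): {p=13, q=23, r=1}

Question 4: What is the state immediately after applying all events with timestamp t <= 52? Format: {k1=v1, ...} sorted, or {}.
Answer: {p=13, q=23, r=1}

Derivation:
Apply events with t <= 52 (6 events):
  after event 1 (t=10: INC q by 14): {q=14}
  after event 2 (t=16: SET p = 13): {p=13, q=14}
  after event 3 (t=21: SET q = 23): {p=13, q=23}
  after event 4 (t=31: INC r by 8): {p=13, q=23, r=8}
  after event 5 (t=39: DEL r): {p=13, q=23}
  after event 6 (t=49: INC r by 1): {p=13, q=23, r=1}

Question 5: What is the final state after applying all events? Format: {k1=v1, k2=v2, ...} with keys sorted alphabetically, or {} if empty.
  after event 1 (t=10: INC q by 14): {q=14}
  after event 2 (t=16: SET p = 13): {p=13, q=14}
  after event 3 (t=21: SET q = 23): {p=13, q=23}
  after event 4 (t=31: INC r by 8): {p=13, q=23, r=8}
  after event 5 (t=39: DEL r): {p=13, q=23}
  after event 6 (t=49: INC r by 1): {p=13, q=23, r=1}
  after event 7 (t=58: DEC r by 9): {p=13, q=23, r=-8}

Answer: {p=13, q=23, r=-8}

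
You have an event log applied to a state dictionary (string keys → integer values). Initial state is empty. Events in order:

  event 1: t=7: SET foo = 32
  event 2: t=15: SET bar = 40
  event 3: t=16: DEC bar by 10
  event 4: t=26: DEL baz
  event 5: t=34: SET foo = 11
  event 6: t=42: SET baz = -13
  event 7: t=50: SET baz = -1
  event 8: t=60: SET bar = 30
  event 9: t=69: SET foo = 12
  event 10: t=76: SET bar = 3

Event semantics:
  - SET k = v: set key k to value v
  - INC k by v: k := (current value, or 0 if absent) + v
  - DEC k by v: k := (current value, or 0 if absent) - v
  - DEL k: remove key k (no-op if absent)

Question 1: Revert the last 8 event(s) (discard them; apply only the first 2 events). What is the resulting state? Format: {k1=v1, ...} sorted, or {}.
Keep first 2 events (discard last 8):
  after event 1 (t=7: SET foo = 32): {foo=32}
  after event 2 (t=15: SET bar = 40): {bar=40, foo=32}

Answer: {bar=40, foo=32}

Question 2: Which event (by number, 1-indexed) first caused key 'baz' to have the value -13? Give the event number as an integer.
Looking for first event where baz becomes -13:
  event 6: baz (absent) -> -13  <-- first match

Answer: 6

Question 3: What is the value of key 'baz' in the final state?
Track key 'baz' through all 10 events:
  event 1 (t=7: SET foo = 32): baz unchanged
  event 2 (t=15: SET bar = 40): baz unchanged
  event 3 (t=16: DEC bar by 10): baz unchanged
  event 4 (t=26: DEL baz): baz (absent) -> (absent)
  event 5 (t=34: SET foo = 11): baz unchanged
  event 6 (t=42: SET baz = -13): baz (absent) -> -13
  event 7 (t=50: SET baz = -1): baz -13 -> -1
  event 8 (t=60: SET bar = 30): baz unchanged
  event 9 (t=69: SET foo = 12): baz unchanged
  event 10 (t=76: SET bar = 3): baz unchanged
Final: baz = -1

Answer: -1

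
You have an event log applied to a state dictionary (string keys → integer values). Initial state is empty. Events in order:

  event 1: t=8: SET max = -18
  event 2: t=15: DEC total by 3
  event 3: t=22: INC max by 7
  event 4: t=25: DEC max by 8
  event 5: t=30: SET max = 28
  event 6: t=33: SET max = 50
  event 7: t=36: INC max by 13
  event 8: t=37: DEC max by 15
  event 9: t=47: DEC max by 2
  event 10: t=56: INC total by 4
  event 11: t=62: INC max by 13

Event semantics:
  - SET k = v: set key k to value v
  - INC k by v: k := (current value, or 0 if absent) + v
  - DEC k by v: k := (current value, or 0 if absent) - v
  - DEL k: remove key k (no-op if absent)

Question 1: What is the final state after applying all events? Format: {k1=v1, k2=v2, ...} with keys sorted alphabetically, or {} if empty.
  after event 1 (t=8: SET max = -18): {max=-18}
  after event 2 (t=15: DEC total by 3): {max=-18, total=-3}
  after event 3 (t=22: INC max by 7): {max=-11, total=-3}
  after event 4 (t=25: DEC max by 8): {max=-19, total=-3}
  after event 5 (t=30: SET max = 28): {max=28, total=-3}
  after event 6 (t=33: SET max = 50): {max=50, total=-3}
  after event 7 (t=36: INC max by 13): {max=63, total=-3}
  after event 8 (t=37: DEC max by 15): {max=48, total=-3}
  after event 9 (t=47: DEC max by 2): {max=46, total=-3}
  after event 10 (t=56: INC total by 4): {max=46, total=1}
  after event 11 (t=62: INC max by 13): {max=59, total=1}

Answer: {max=59, total=1}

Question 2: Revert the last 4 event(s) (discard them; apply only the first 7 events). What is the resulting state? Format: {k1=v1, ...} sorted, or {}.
Answer: {max=63, total=-3}

Derivation:
Keep first 7 events (discard last 4):
  after event 1 (t=8: SET max = -18): {max=-18}
  after event 2 (t=15: DEC total by 3): {max=-18, total=-3}
  after event 3 (t=22: INC max by 7): {max=-11, total=-3}
  after event 4 (t=25: DEC max by 8): {max=-19, total=-3}
  after event 5 (t=30: SET max = 28): {max=28, total=-3}
  after event 6 (t=33: SET max = 50): {max=50, total=-3}
  after event 7 (t=36: INC max by 13): {max=63, total=-3}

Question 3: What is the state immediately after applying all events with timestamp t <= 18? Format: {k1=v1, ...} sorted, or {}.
Answer: {max=-18, total=-3}

Derivation:
Apply events with t <= 18 (2 events):
  after event 1 (t=8: SET max = -18): {max=-18}
  after event 2 (t=15: DEC total by 3): {max=-18, total=-3}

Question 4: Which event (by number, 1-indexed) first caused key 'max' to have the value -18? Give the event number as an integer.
Looking for first event where max becomes -18:
  event 1: max (absent) -> -18  <-- first match

Answer: 1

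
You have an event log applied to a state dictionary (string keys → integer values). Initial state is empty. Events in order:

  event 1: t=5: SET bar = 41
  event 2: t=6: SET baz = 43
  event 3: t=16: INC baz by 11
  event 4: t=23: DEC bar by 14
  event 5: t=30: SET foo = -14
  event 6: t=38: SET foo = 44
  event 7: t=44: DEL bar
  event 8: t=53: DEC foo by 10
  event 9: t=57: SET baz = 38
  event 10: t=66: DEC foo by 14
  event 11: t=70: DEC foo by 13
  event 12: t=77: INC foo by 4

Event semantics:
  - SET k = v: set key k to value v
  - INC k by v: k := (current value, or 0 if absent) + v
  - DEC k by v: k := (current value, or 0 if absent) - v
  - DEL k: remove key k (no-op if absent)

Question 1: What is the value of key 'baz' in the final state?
Track key 'baz' through all 12 events:
  event 1 (t=5: SET bar = 41): baz unchanged
  event 2 (t=6: SET baz = 43): baz (absent) -> 43
  event 3 (t=16: INC baz by 11): baz 43 -> 54
  event 4 (t=23: DEC bar by 14): baz unchanged
  event 5 (t=30: SET foo = -14): baz unchanged
  event 6 (t=38: SET foo = 44): baz unchanged
  event 7 (t=44: DEL bar): baz unchanged
  event 8 (t=53: DEC foo by 10): baz unchanged
  event 9 (t=57: SET baz = 38): baz 54 -> 38
  event 10 (t=66: DEC foo by 14): baz unchanged
  event 11 (t=70: DEC foo by 13): baz unchanged
  event 12 (t=77: INC foo by 4): baz unchanged
Final: baz = 38

Answer: 38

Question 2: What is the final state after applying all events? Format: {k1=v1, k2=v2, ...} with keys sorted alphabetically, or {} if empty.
  after event 1 (t=5: SET bar = 41): {bar=41}
  after event 2 (t=6: SET baz = 43): {bar=41, baz=43}
  after event 3 (t=16: INC baz by 11): {bar=41, baz=54}
  after event 4 (t=23: DEC bar by 14): {bar=27, baz=54}
  after event 5 (t=30: SET foo = -14): {bar=27, baz=54, foo=-14}
  after event 6 (t=38: SET foo = 44): {bar=27, baz=54, foo=44}
  after event 7 (t=44: DEL bar): {baz=54, foo=44}
  after event 8 (t=53: DEC foo by 10): {baz=54, foo=34}
  after event 9 (t=57: SET baz = 38): {baz=38, foo=34}
  after event 10 (t=66: DEC foo by 14): {baz=38, foo=20}
  after event 11 (t=70: DEC foo by 13): {baz=38, foo=7}
  after event 12 (t=77: INC foo by 4): {baz=38, foo=11}

Answer: {baz=38, foo=11}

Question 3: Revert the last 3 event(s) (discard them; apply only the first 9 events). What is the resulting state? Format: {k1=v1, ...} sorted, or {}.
Answer: {baz=38, foo=34}

Derivation:
Keep first 9 events (discard last 3):
  after event 1 (t=5: SET bar = 41): {bar=41}
  after event 2 (t=6: SET baz = 43): {bar=41, baz=43}
  after event 3 (t=16: INC baz by 11): {bar=41, baz=54}
  after event 4 (t=23: DEC bar by 14): {bar=27, baz=54}
  after event 5 (t=30: SET foo = -14): {bar=27, baz=54, foo=-14}
  after event 6 (t=38: SET foo = 44): {bar=27, baz=54, foo=44}
  after event 7 (t=44: DEL bar): {baz=54, foo=44}
  after event 8 (t=53: DEC foo by 10): {baz=54, foo=34}
  after event 9 (t=57: SET baz = 38): {baz=38, foo=34}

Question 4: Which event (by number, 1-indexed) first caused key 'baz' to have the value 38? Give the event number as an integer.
Answer: 9

Derivation:
Looking for first event where baz becomes 38:
  event 2: baz = 43
  event 3: baz = 54
  event 4: baz = 54
  event 5: baz = 54
  event 6: baz = 54
  event 7: baz = 54
  event 8: baz = 54
  event 9: baz 54 -> 38  <-- first match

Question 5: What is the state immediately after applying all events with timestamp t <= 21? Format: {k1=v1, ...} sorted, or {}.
Answer: {bar=41, baz=54}

Derivation:
Apply events with t <= 21 (3 events):
  after event 1 (t=5: SET bar = 41): {bar=41}
  after event 2 (t=6: SET baz = 43): {bar=41, baz=43}
  after event 3 (t=16: INC baz by 11): {bar=41, baz=54}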